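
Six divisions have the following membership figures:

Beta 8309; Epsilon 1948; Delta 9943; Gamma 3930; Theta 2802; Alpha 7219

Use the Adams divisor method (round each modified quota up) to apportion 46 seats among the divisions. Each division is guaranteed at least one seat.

Beta 11, Epsilon 3, Delta 13, Gamma 5, Theta 4, Alpha 10

Standard divisor 34151/46 ≈ 742.413; standard quotas: Beta 11.192, Epsilon 2.624, Delta 13.393, Gamma 5.294, Theta 3.774, Alpha 9.724.
Rounding up gives 12, 3, 14, 6, 4, 10 = 49 seats, so the divisor must be adjusted.
With modified divisor 800: modified quotas Beta 10.386, Epsilon 2.435, Delta 12.429, Gamma 4.912, Theta 3.502, Alpha 9.024.
Rounding up: Beta 11, Epsilon 3, Delta 13, Gamma 5, Theta 4, Alpha 10 (total 46).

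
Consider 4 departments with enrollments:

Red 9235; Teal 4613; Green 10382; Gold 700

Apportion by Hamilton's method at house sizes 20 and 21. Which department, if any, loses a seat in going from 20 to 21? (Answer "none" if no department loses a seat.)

Gold

At 20 seats: Red 7, Teal 4, Green 8, Gold 1.
At 21 seats: Red 8, Teal 4, Green 9, Gold 0.
Gold drops from 1 to 0.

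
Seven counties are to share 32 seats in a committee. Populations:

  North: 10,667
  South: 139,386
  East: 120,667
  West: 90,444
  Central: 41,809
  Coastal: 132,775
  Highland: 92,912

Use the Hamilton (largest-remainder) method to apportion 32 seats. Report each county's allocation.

Standard divisor: 628660 ÷ 32 ≈ 19645.625.
Standard quotas: North 0.5430, South 7.0950, East 6.1422, West 4.6038, Central 2.1282, Coastal 6.7585, Highland 4.7294.
Lower quotas: North 0, South 7, East 6, West 4, Central 2, Coastal 6, Highland 4 (sum 29, leaving 3 seats).
Remainders in descending order: Coastal 0.7585, Highland 0.7294, West 0.6038, North 0.5430, East 0.1422, Central 0.1282, South 0.0950.
Largest remainders: Coastal, Highland, West receive the extra seats.

North=0, South=7, East=6, West=5, Central=2, Coastal=7, Highland=5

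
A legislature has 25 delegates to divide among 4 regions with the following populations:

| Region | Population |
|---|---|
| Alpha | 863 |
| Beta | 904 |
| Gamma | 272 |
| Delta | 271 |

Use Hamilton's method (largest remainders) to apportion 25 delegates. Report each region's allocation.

Alpha: 9, Beta: 10, Gamma: 3, Delta: 3

The standard divisor is 2310/25 ≈ 92.4.
Standard quotas: Alpha 9.340, Beta 9.784, Gamma 2.944, Delta 2.933.
Lower quotas: Alpha 9, Beta 9, Gamma 2, Delta 2 (sum 22, leaving 3 seats).
Remainders in descending order: Gamma 0.944, Delta 0.933, Beta 0.784, Alpha 0.340.
The surplus seats go to Gamma, Delta, Beta.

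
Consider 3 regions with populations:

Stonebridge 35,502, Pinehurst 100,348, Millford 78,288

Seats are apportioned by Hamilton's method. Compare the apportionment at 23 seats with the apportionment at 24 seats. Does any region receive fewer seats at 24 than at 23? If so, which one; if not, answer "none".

none

At 23 seats: Stonebridge 4, Pinehurst 11, Millford 8.
At 24 seats: Stonebridge 4, Pinehurst 11, Millford 9.
No region's allocation decreased.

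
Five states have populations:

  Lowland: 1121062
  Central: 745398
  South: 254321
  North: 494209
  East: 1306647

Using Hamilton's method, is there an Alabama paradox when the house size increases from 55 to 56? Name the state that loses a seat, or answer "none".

South

At 55 seats: Lowland 16, Central 10, South 4, North 7, East 18.
At 56 seats: Lowland 16, Central 11, South 3, North 7, East 19.
South drops from 4 to 3.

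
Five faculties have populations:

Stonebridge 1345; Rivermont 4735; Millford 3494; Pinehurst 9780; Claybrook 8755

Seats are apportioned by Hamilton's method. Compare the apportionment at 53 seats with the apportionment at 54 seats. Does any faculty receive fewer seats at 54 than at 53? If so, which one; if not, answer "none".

At 53 seats: Stonebridge 3, Rivermont 9, Millford 7, Pinehurst 18, Claybrook 16.
At 54 seats: Stonebridge 2, Rivermont 9, Millford 7, Pinehurst 19, Claybrook 17.
Stonebridge drops from 3 to 2.

Stonebridge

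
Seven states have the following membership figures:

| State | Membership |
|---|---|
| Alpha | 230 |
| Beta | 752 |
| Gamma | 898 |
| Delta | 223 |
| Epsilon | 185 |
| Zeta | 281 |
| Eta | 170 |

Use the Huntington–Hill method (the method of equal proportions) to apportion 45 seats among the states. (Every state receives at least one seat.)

With divisor 62: modified quotas Alpha 3.710, Beta 12.129, Gamma 14.484, Delta 3.597, Epsilon 2.984, Zeta 4.532, Eta 2.742.
Geometric-mean thresholds: Alpha √(3·4)=3.464, Beta √(12·13)=12.490, Gamma √(14·15)=14.491, Delta √(3·4)=3.464, Epsilon √(2·3)=2.449, Zeta √(4·5)=4.472, Eta √(2·3)=2.449.
Each quota rounded against its threshold gives Alpha 4, Beta 12, Gamma 14, Delta 4, Epsilon 3, Zeta 5, Eta 3 (total 45).

Alpha 4, Beta 12, Gamma 14, Delta 4, Epsilon 3, Zeta 5, Eta 3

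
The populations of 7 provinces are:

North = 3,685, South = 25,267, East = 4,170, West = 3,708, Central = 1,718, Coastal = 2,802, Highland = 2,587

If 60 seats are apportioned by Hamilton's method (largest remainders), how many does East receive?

Total 43937; standard divisor 43937/60 ≈ 732.283.
Standard quotas: North 5.0322, South 34.5044, East 5.6945, West 5.0636, Central 2.3461, Coastal 3.8264, Highland 3.5328.
Lower quotas: North 5, South 34, East 5, West 5, Central 2, Coastal 3, Highland 3 (sum 57, leaving 3 seats).
Remainders in descending order: Coastal 0.8264, East 0.6945, Highland 0.5328, South 0.5044, Central 0.3461, West 0.0636, North 0.0322.
Largest remainders: Coastal, East, Highland receive the extra seats.
East receives 6.

6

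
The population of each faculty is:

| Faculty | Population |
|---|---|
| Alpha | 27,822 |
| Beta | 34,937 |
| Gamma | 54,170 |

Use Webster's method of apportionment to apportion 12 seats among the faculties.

Alpha: 3; Beta: 4; Gamma: 5

Standard divisor 116929/12 ≈ 9744.083; standard quotas: Alpha 2.855, Beta 3.585, Gamma 5.559.
Rounding to the nearest integer gives 3, 4, 6 = 13 seats, so the divisor must be adjusted.
With modified divisor 9900: modified quotas Alpha 2.810, Beta 3.529, Gamma 5.472.
Rounding to the nearest integer: Alpha 3, Beta 4, Gamma 5 (total 12).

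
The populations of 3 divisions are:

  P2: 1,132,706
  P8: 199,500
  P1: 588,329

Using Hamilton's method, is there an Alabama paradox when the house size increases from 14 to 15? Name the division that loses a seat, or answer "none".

At 14 seats: P2 8, P8 2, P1 4.
At 15 seats: P2 9, P8 1, P1 5.
P8 drops from 2 to 1.

P8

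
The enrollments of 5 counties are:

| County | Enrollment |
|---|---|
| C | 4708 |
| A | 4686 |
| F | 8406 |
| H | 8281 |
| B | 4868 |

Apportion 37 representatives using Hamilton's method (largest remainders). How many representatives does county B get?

6

Standard divisor: 30949 ÷ 37 ≈ 836.459.
Standard quotas: C 5.6285, A 5.6022, F 10.0495, H 9.9001, B 5.8198.
Lower quotas: C 5, A 5, F 10, H 9, B 5 (sum 34, leaving 3 seats).
Remainders in descending order: H 0.9001, B 0.8198, C 0.6285, A 0.6022, F 0.0495.
The surplus seats go to H, B, C.
B receives 6.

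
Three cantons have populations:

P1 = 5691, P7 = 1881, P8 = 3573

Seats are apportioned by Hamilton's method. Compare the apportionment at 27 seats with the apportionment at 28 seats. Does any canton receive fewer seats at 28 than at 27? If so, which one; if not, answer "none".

At 27 seats: P1 14, P7 4, P8 9.
At 28 seats: P1 14, P7 5, P8 9.
No canton's allocation decreased.

none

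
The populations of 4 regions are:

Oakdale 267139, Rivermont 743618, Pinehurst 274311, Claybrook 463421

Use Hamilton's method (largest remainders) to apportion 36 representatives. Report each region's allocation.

Oakdale 5, Rivermont 15, Pinehurst 6, Claybrook 10

Standard divisor: 1748489 ÷ 36 ≈ 48569.139.
Standard quotas: Oakdale 5.5002, Rivermont 15.3105, Pinehurst 5.6478, Claybrook 9.5415.
Lower quotas: Oakdale 5, Rivermont 15, Pinehurst 5, Claybrook 9 (sum 34, leaving 2 seats).
Remainders in descending order: Pinehurst 0.6478, Claybrook 0.5415, Oakdale 0.5002, Rivermont 0.3105.
Largest remainders: Pinehurst, Claybrook receive the extra seats.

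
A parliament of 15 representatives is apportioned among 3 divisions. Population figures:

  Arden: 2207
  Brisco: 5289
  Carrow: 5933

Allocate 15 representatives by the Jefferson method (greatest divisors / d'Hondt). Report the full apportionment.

Standard divisor 13429/15 ≈ 895.267; standard quotas: Arden 2.465, Brisco 5.908, Carrow 6.627.
Rounding down gives 2, 5, 6 = 13 seats, so the divisor must be adjusted.
With modified divisor 800: modified quotas Arden 2.759, Brisco 6.611, Carrow 7.416.
Rounding down: Arden 2, Brisco 6, Carrow 7 (total 15).

Arden 2; Brisco 6; Carrow 7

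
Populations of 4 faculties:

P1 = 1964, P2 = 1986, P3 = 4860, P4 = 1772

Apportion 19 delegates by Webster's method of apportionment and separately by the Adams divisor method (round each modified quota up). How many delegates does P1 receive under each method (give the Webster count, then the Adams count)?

3 and 4

Webster: P1 3, P2 4, P3 9, P4 3.
Adams: P1 4, P2 4, P3 8, P4 3.
P1 gets 3 under Webster and 4 under Adams.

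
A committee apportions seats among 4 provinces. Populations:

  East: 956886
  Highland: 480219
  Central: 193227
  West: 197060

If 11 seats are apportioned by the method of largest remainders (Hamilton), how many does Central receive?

Total 1827392; standard divisor 1827392/11 ≈ 166126.545.
Standard quotas: East 5.7600, Highland 2.8907, Central 1.1631, West 1.1862.
Lower quotas: East 5, Highland 2, Central 1, West 1 (sum 9, leaving 2 seats).
Remainders in descending order: Highland 0.8907, East 0.7600, West 0.1862, Central 0.1631.
Largest remainders: Highland, East receive the extra seats.
Central receives 1.

1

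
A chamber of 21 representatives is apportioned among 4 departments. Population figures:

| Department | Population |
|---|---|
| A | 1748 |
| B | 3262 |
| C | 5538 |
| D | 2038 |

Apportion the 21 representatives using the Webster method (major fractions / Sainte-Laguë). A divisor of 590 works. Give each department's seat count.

With modified divisor 590: modified quotas A 2.963, B 5.529, C 9.386, D 3.454.
Rounding to the nearest integer: A 3, B 6, C 9, D 3 (total 21).

A=3, B=6, C=9, D=3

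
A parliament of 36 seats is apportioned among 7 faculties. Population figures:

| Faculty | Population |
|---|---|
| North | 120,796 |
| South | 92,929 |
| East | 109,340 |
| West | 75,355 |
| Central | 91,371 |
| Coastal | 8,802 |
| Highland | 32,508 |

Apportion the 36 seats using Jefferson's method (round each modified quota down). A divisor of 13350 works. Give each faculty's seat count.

With modified divisor 13350: modified quotas North 9.048, South 6.961, East 8.190, West 5.645, Central 6.844, Coastal 0.659, Highland 2.435.
Rounding down: North 9, South 6, East 8, West 5, Central 6, Coastal 0, Highland 2 (total 36).

North: 9, South: 6, East: 8, West: 5, Central: 6, Coastal: 0, Highland: 2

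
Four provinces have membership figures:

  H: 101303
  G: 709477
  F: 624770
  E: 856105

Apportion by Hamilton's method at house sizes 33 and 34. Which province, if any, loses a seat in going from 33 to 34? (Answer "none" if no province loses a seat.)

H

At 33 seats: H 2, G 10, F 9, E 12.
At 34 seats: H 1, G 11, F 9, E 13.
H drops from 2 to 1.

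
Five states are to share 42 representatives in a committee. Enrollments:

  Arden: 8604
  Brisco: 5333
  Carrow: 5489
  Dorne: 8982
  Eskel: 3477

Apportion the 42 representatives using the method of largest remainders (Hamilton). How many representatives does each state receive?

The standard divisor is 31885/42 ≈ 759.167.
Standard quotas: Arden 11.3335, Brisco 7.0248, Carrow 7.2303, Dorne 11.8314, Eskel 4.5800.
Lower quotas: Arden 11, Brisco 7, Carrow 7, Dorne 11, Eskel 4 (sum 40, leaving 2 seats).
Remainders in descending order: Dorne 0.8314, Eskel 0.5800, Arden 0.3335, Carrow 0.2303, Brisco 0.0248.
The surplus seats go to Dorne, Eskel.

Arden 11, Brisco 7, Carrow 7, Dorne 12, Eskel 5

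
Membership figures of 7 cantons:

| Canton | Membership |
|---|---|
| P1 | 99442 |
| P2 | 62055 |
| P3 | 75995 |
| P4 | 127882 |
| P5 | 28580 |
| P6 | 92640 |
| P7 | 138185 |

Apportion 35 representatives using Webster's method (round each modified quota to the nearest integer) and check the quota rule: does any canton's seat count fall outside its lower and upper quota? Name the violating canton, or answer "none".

Standard quotas: P1 5.571, P2 3.476, P3 4.257, P4 7.164, P5 1.601, P6 5.190, P7 7.741.
Webster allocation: P1 6, P2 3, P3 4, P4 7, P5 2, P6 5, P7 8.
Every allocation lies between the lower and upper quota.

none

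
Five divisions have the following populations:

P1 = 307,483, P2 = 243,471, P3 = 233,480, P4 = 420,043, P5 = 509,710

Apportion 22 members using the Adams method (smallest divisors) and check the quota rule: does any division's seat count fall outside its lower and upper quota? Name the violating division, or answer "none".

Standard quotas: P1 3.946, P2 3.125, P3 2.996, P4 5.391, P5 6.542.
Adams allocation: P1 4, P2 3, P3 3, P4 5, P5 7.
Every allocation lies between the lower and upper quota.

none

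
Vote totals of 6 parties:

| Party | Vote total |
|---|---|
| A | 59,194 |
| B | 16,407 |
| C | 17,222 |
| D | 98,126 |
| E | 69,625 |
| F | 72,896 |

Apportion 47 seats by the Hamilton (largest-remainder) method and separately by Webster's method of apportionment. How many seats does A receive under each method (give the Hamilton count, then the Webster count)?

Hamilton: A 8, B 2, C 3, D 14, E 10, F 10.
Webster: A 9, B 2, C 2, D 14, E 10, F 10.
A gets 8 under Hamilton and 9 under Webster.

8 and 9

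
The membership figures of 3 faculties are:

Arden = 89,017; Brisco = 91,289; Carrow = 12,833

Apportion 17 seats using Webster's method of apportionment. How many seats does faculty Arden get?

Standard divisor 193139/17 ≈ 11361.118; standard quotas: Arden 7.835, Brisco 8.035, Carrow 1.130.
Rounding to the nearest integer gives Arden 8, Brisco 8, Carrow 1 — total 17, matching the house size, so no adjustment is needed.
Arden receives 8.

8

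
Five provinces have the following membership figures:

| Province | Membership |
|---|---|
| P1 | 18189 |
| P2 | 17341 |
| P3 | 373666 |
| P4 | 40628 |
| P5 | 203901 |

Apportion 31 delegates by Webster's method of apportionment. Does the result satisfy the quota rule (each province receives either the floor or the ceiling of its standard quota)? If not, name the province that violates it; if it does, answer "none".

none

Standard quotas: P1 0.863, P2 0.822, P3 17.719, P4 1.927, P5 9.669.
Webster allocation: P1 1, P2 1, P3 17, P4 2, P5 10.
Every allocation lies between the lower and upper quota.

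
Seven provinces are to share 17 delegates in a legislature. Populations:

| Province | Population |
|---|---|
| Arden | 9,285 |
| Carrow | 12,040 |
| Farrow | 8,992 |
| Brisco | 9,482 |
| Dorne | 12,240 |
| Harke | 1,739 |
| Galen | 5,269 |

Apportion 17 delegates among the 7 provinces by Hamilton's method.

Arden 3, Carrow 3, Farrow 3, Brisco 3, Dorne 4, Harke 0, Galen 1

Standard divisor: 59047 ÷ 17 ≈ 3473.353.
Standard quotas: Arden 2.6732, Carrow 3.4664, Farrow 2.5889, Brisco 2.7299, Dorne 3.5240, Harke 0.5007, Galen 1.5170.
Lower quotas: Arden 2, Carrow 3, Farrow 2, Brisco 2, Dorne 3, Harke 0, Galen 1 (sum 13, leaving 4 seats).
Remainders in descending order: Brisco 0.7299, Arden 0.6732, Farrow 0.5889, Dorne 0.5240, Galen 0.5170, Harke 0.5007, Carrow 0.4664.
The surplus seats go to Brisco, Arden, Farrow, Dorne.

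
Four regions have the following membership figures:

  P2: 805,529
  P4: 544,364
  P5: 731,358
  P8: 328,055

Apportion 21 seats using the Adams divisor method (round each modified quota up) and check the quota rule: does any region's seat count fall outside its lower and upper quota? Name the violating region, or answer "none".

none

Standard quotas: P2 7.021, P4 4.745, P5 6.375, P8 2.859.
Adams allocation: P2 7, P4 5, P5 6, P8 3.
Every allocation lies between the lower and upper quota.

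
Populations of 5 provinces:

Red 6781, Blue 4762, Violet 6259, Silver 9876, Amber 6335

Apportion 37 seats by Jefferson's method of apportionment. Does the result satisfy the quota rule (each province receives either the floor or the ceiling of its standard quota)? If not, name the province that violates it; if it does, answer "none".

none

Standard quotas: Red 7.377, Blue 5.180, Violet 6.809, Silver 10.743, Amber 6.891.
Jefferson allocation: Red 7, Blue 5, Violet 7, Silver 11, Amber 7.
Every allocation lies between the lower and upper quota.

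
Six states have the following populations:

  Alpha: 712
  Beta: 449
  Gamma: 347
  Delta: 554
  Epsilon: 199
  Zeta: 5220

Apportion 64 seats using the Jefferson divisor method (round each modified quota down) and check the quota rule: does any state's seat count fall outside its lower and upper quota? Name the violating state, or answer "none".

Zeta

Standard quotas: Alpha 6.091, Beta 3.841, Gamma 2.969, Delta 4.739, Epsilon 1.702, Zeta 44.657.
Jefferson allocation: Alpha 6, Beta 4, Gamma 3, Delta 4, Epsilon 1, Zeta 46.
Zeta has quota 44.657 (lower 44, upper 45) but receives 46 — outside the quota interval.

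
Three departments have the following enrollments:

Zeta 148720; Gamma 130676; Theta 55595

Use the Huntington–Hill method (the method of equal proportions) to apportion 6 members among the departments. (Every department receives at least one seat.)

Zeta 3; Gamma 2; Theta 1

With divisor 57031: modified quotas Zeta 2.608, Gamma 2.291, Theta 0.975.
Geometric-mean thresholds: Zeta √(2·3)=2.449, Gamma √(2·3)=2.449, Theta (min 1).
Each quota rounded against its threshold gives Zeta 3, Gamma 2, Theta 1 (total 6).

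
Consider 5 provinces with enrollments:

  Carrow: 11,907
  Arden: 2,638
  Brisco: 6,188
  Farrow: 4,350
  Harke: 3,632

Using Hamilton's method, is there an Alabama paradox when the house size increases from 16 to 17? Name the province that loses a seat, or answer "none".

Arden

At 16 seats: Carrow 7, Arden 2, Brisco 3, Farrow 2, Harke 2.
At 17 seats: Carrow 7, Arden 1, Brisco 4, Farrow 3, Harke 2.
Arden drops from 2 to 1.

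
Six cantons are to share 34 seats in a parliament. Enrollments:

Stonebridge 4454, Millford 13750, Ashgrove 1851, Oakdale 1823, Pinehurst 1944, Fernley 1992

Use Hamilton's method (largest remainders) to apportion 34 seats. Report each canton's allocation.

Stonebridge=6; Millford=18; Ashgrove=2; Oakdale=2; Pinehurst=3; Fernley=3

Total 25814; standard divisor 25814/34 ≈ 759.235.
Standard quotas: Stonebridge 5.8664, Millford 18.1103, Ashgrove 2.4380, Oakdale 2.4011, Pinehurst 2.5605, Fernley 2.6237.
Lower quotas: Stonebridge 5, Millford 18, Ashgrove 2, Oakdale 2, Pinehurst 2, Fernley 2 (sum 31, leaving 3 seats).
Remainders in descending order: Stonebridge 0.8664, Fernley 0.6237, Pinehurst 0.5605, Ashgrove 0.4380, Oakdale 0.4011, Millford 0.1103.
Largest remainders: Stonebridge, Fernley, Pinehurst receive the extra seats.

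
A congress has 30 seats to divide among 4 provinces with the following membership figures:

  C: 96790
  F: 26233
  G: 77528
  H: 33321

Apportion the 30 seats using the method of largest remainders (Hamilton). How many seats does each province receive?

The standard divisor is 233872/30 ≈ 7795.733.
Standard quotas: C 12.4158, F 3.3650, G 9.9449, H 4.2743.
Lower quotas: C 12, F 3, G 9, H 4 (sum 28, leaving 2 seats).
Remainders in descending order: G 0.9449, C 0.4158, F 0.3650, H 0.2743.
The surplus seats go to G, C.

C: 13, F: 3, G: 10, H: 4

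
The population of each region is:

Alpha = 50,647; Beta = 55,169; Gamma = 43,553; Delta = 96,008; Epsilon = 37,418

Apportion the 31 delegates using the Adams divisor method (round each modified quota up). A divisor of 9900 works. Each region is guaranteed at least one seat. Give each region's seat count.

Alpha: 6, Beta: 6, Gamma: 5, Delta: 10, Epsilon: 4

With modified divisor 9900: modified quotas Alpha 5.116, Beta 5.573, Gamma 4.399, Delta 9.698, Epsilon 3.780.
Rounding up: Alpha 6, Beta 6, Gamma 5, Delta 10, Epsilon 4 (total 31).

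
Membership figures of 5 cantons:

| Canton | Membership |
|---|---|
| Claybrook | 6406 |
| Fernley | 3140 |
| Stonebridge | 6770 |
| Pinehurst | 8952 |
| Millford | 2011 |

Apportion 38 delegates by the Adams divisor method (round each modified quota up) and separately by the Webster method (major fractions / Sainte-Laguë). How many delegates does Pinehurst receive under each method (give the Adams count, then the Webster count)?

12 and 13

Adams: Claybrook 9, Fernley 5, Stonebridge 9, Pinehurst 12, Millford 3.
Webster: Claybrook 9, Fernley 4, Stonebridge 9, Pinehurst 13, Millford 3.
Pinehurst gets 12 under Adams and 13 under Webster.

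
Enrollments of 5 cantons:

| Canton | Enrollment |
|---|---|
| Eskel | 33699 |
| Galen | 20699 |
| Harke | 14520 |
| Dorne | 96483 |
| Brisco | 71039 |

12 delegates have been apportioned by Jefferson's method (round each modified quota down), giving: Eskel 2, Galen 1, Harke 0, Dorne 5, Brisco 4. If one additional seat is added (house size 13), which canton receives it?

Dorne

Priority for the next seat is population ÷ (current seats + 1).
Priorities: Eskel 11233.000, Galen 10349.500, Harke 14520.000, Dorne 16080.500, Brisco 14207.800.
Highest priority: Dorne.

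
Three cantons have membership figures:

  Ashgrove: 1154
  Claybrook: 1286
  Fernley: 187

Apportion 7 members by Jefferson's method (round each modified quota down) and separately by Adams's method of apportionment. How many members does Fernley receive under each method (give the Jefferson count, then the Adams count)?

0 and 1

Jefferson: Ashgrove 3, Claybrook 4, Fernley 0.
Adams: Ashgrove 3, Claybrook 3, Fernley 1.
Fernley gets 0 under Jefferson and 1 under Adams.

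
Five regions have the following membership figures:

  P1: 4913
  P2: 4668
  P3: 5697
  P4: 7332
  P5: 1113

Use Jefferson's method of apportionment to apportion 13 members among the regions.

P1=3; P2=3; P3=3; P4=4; P5=0

Standard divisor 23723/13 ≈ 1824.846; standard quotas: P1 2.692, P2 2.558, P3 3.122, P4 4.018, P5 0.610.
Rounding down gives 2, 2, 3, 4, 0 = 11 seats, so the divisor must be adjusted.
With modified divisor 1500: modified quotas P1 3.275, P2 3.112, P3 3.798, P4 4.888, P5 0.742.
Rounding down: P1 3, P2 3, P3 3, P4 4, P5 0 (total 13).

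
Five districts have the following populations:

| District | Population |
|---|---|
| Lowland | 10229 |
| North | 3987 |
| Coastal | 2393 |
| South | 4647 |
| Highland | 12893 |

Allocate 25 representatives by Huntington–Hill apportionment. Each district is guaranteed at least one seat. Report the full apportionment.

With divisor 1363: modified quotas Lowland 7.505, North 2.925, Coastal 1.756, South 3.409, Highland 9.459.
Geometric-mean thresholds: Lowland √(7·8)=7.483, North √(2·3)=2.449, Coastal √(1·2)=1.414, South √(3·4)=3.464, Highland √(9·10)=9.487.
Each quota rounded against its threshold gives Lowland 8, North 3, Coastal 2, South 3, Highland 9 (total 25).

Lowland=8, North=3, Coastal=2, South=3, Highland=9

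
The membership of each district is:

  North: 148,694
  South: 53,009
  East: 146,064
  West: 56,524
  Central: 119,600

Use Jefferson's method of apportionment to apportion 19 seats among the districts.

Standard divisor 523891/19 ≈ 27573.211; standard quotas: North 5.393, South 1.922, East 5.297, West 2.050, Central 4.338.
Rounding down gives 5, 1, 5, 2, 4 = 17 seats, so the divisor must be adjusted.
With modified divisor 24600: modified quotas North 6.044, South 2.155, East 5.938, West 2.298, Central 4.862.
Rounding down: North 6, South 2, East 5, West 2, Central 4 (total 19).

North: 6, South: 2, East: 5, West: 2, Central: 4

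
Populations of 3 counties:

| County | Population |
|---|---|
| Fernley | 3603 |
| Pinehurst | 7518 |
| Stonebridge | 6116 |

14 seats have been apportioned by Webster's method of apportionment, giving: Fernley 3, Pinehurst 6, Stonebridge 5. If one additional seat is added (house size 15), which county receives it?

Priority for the next seat is population ÷ (current seats + 0.5).
Priorities: Fernley 1029.429, Pinehurst 1156.615, Stonebridge 1112.000.
Highest priority: Pinehurst.

Pinehurst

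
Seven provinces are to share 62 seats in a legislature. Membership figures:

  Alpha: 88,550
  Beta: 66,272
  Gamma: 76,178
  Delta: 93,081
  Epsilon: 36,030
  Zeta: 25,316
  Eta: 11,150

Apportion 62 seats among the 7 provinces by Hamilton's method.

Alpha=14, Beta=10, Gamma=12, Delta=14, Epsilon=6, Zeta=4, Eta=2

Standard divisor: 396577 ÷ 62 ≈ 6396.403.
Standard quotas: Alpha 13.8437, Beta 10.3608, Gamma 11.9095, Delta 14.5521, Epsilon 5.6329, Zeta 3.9578, Eta 1.7432.
Lower quotas: Alpha 13, Beta 10, Gamma 11, Delta 14, Epsilon 5, Zeta 3, Eta 1 (sum 57, leaving 5 seats).
Remainders in descending order: Zeta 0.9578, Gamma 0.9095, Alpha 0.8437, Eta 0.7432, Epsilon 0.6329, Delta 0.5521, Beta 0.3608.
The surplus seats go to Zeta, Gamma, Alpha, Eta, Epsilon.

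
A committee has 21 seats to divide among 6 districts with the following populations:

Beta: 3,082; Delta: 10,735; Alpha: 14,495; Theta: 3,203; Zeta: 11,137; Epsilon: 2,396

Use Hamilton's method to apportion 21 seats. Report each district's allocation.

Beta: 1; Delta: 5; Alpha: 7; Theta: 2; Zeta: 5; Epsilon: 1

Total 45048; standard divisor 45048/21 ≈ 2145.143.
Standard quotas: Beta 1.4367, Delta 5.0043, Alpha 6.7571, Theta 1.4931, Zeta 5.1917, Epsilon 1.1169.
Lower quotas: Beta 1, Delta 5, Alpha 6, Theta 1, Zeta 5, Epsilon 1 (sum 19, leaving 2 seats).
Remainders in descending order: Alpha 0.7571, Theta 0.4931, Beta 0.4367, Zeta 0.1917, Epsilon 0.1169, Delta 0.0043.
The surplus seats go to Alpha, Theta.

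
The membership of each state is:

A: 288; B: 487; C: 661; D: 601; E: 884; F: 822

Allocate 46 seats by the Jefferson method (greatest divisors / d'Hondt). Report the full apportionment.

Standard divisor 3743/46 ≈ 81.37; standard quotas: A 3.539, B 5.985, C 8.123, D 7.386, E 10.864, F 10.102.
Rounding down gives 3, 5, 8, 7, 10, 10 = 43 seats, so the divisor must be adjusted.
With modified divisor 74.9: modified quotas A 3.845, B 6.502, C 8.825, D 8.024, E 11.802, F 10.975.
Rounding down: A 3, B 6, C 8, D 8, E 11, F 10 (total 46).

A 3, B 6, C 8, D 8, E 11, F 10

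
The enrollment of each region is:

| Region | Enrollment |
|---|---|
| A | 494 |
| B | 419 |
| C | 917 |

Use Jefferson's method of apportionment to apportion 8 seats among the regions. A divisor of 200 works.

With modified divisor 200: modified quotas A 2.470, B 2.095, C 4.585.
Rounding down: A 2, B 2, C 4 (total 8).

A 2; B 2; C 4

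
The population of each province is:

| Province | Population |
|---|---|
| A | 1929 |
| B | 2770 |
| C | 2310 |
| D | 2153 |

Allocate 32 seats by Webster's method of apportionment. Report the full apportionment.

Standard divisor 9162/32 ≈ 286.312; standard quotas: A 6.737, B 9.675, C 8.068, D 7.520.
Rounding to the nearest integer gives 7, 10, 8, 8 = 33 seats, so the divisor must be adjusted.
With modified divisor 290: modified quotas A 6.652, B 9.552, C 7.966, D 7.424.
Rounding to the nearest integer: A 7, B 10, C 8, D 7 (total 32).

A 7; B 10; C 8; D 7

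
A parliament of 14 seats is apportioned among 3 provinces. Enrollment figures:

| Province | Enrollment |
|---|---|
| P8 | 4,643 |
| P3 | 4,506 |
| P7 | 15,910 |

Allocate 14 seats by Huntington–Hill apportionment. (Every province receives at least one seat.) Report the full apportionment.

P8: 3, P3: 2, P7: 9

With divisor 1857: modified quotas P8 2.500, P3 2.426, P7 8.568.
Geometric-mean thresholds: P8 √(2·3)=2.449, P3 √(2·3)=2.449, P7 √(8·9)=8.485.
Each quota rounded against its threshold gives P8 3, P3 2, P7 9 (total 14).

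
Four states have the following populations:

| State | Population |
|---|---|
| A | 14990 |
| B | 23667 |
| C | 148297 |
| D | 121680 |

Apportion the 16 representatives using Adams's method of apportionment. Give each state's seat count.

A 1, B 2, C 7, D 6

Standard divisor 308634/16 ≈ 19289.625; standard quotas: A 0.777, B 1.227, C 7.688, D 6.308.
Rounding up gives 1, 2, 8, 7 = 18 seats, so the divisor must be adjusted.
With modified divisor 22400: modified quotas A 0.669, B 1.057, C 6.620, D 5.432.
Rounding up: A 1, B 2, C 7, D 6 (total 16).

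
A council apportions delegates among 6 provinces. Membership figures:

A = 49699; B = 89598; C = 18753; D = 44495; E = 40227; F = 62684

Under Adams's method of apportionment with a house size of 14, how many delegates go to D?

Standard divisor 305456/14 ≈ 21818.286; standard quotas: A 2.278, B 4.107, C 0.860, D 2.039, E 1.844, F 2.873.
Rounding up gives 3, 5, 1, 3, 2, 3 = 17 seats, so the divisor must be adjusted.
With modified divisor 27400: modified quotas A 1.814, B 3.270, C 0.684, D 1.624, E 1.468, F 2.288.
Rounding up: A 2, B 4, C 1, D 2, E 2, F 3 (total 14).
D receives 2.

2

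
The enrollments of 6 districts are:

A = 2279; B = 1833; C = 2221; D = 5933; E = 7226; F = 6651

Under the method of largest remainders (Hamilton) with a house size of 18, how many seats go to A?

Standard divisor: 26143 ÷ 18 ≈ 1452.389.
Standard quotas: A 1.5691, B 1.2621, C 1.5292, D 4.0850, E 4.9753, F 4.5794.
Lower quotas: A 1, B 1, C 1, D 4, E 4, F 4 (sum 15, leaving 3 seats).
Remainders in descending order: E 0.9753, F 0.5794, A 0.5691, C 0.5292, B 0.2621, D 0.0850.
The surplus seats go to E, F, A.
A receives 2.

2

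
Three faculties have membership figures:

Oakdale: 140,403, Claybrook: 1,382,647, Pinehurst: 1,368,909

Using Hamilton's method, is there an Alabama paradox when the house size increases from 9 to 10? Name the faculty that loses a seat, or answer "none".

Oakdale

At 9 seats: Oakdale 1, Claybrook 4, Pinehurst 4.
At 10 seats: Oakdale 0, Claybrook 5, Pinehurst 5.
Oakdale drops from 1 to 0.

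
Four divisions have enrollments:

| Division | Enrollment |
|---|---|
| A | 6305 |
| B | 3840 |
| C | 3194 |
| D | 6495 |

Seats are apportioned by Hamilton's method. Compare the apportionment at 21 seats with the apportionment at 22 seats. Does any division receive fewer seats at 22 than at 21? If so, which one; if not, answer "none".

At 21 seats: A 7, B 4, C 3, D 7.
At 22 seats: A 7, B 4, C 4, D 7.
No division's allocation decreased.

none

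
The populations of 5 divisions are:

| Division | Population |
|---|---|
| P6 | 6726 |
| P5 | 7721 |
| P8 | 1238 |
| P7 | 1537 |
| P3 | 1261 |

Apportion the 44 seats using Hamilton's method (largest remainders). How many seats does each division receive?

Total 18483; standard divisor 18483/44 ≈ 420.068.
Standard quotas: P6 16.0117, P5 18.3803, P8 2.9471, P7 3.6589, P3 3.0019.
Lower quotas: P6 16, P5 18, P8 2, P7 3, P3 3 (sum 42, leaving 2 seats).
Remainders in descending order: P8 0.9471, P7 0.6589, P5 0.3803, P6 0.0117, P3 0.0019.
The surplus seats go to P8, P7.

P6: 16, P5: 18, P8: 3, P7: 4, P3: 3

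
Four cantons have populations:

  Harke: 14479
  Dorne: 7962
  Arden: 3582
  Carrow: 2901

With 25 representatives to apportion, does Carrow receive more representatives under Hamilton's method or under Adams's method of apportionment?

Adams

Hamilton: Harke 13, Dorne 7, Arden 3, Carrow 2.
Adams: Harke 12, Dorne 7, Arden 3, Carrow 3.
Carrow gets 2 under Hamilton and 3 under Adams.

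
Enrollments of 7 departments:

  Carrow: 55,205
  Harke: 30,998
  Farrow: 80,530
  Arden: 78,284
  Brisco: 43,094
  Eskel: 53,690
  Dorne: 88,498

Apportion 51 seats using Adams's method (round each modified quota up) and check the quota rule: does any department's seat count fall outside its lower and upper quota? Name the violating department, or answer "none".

Standard quotas: Carrow 6.543, Harke 3.674, Farrow 9.545, Arden 9.278, Brisco 5.108, Eskel 6.363, Dorne 10.489.
Adams allocation: Carrow 7, Harke 4, Farrow 9, Arden 9, Brisco 5, Eskel 7, Dorne 10.
Every allocation lies between the lower and upper quota.

none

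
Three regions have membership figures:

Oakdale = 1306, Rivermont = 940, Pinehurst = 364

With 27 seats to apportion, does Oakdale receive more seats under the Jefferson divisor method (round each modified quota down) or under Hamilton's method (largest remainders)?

Jefferson

Jefferson: Oakdale 14, Rivermont 10, Pinehurst 3.
Hamilton: Oakdale 13, Rivermont 10, Pinehurst 4.
Oakdale gets 14 under Jefferson and 13 under Hamilton.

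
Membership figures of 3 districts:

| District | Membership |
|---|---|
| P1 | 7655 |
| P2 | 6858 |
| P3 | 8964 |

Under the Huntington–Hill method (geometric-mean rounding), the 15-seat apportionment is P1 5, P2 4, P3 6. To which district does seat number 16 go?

Priority for the next seat is population ÷ (√(s·(s+1))).
Priorities: P1 1397.605, P2 1533.495, P3 1383.175.
Highest priority: P2.

P2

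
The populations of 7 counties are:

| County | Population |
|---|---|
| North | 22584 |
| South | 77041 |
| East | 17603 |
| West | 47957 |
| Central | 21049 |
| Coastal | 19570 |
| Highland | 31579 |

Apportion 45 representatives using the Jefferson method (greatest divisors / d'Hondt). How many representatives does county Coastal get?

Standard divisor 237383/45 ≈ 5275.178; standard quotas: North 4.281, South 14.604, East 3.337, West 9.091, Central 3.990, Coastal 3.710, Highland 5.986.
Rounding down gives 4, 14, 3, 9, 3, 3, 5 = 41 seats, so the divisor must be adjusted.
With modified divisor 4850: modified quotas North 4.656, South 15.885, East 3.629, West 9.888, Central 4.340, Coastal 4.035, Highland 6.511.
Rounding down: North 4, South 15, East 3, West 9, Central 4, Coastal 4, Highland 6 (total 45).
Coastal receives 4.

4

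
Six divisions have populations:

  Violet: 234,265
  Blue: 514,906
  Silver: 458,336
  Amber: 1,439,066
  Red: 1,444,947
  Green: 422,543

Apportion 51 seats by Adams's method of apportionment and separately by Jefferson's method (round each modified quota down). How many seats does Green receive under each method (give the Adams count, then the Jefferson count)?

5 and 4

Adams: Violet 3, Blue 6, Silver 5, Amber 16, Red 16, Green 5.
Jefferson: Violet 2, Blue 6, Silver 5, Amber 17, Red 17, Green 4.
Green gets 5 under Adams and 4 under Jefferson.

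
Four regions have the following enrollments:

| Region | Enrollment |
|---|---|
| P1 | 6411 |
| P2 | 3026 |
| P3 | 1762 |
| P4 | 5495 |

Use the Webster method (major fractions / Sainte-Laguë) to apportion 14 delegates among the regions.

Standard divisor 16694/14 ≈ 1192.429; standard quotas: P1 5.376, P2 2.538, P3 1.478, P4 4.608.
Rounding to the nearest integer gives P1 5, P2 3, P3 1, P4 5 — total 14, matching the house size, so no adjustment is needed.

P1 5, P2 3, P3 1, P4 5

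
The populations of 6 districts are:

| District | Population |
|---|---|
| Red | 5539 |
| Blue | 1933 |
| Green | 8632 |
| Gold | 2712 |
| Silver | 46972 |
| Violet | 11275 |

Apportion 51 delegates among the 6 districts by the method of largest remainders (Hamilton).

Standard divisor: 77063 ÷ 51 ≈ 1511.039.
Standard quotas: Red 3.6657, Blue 1.2793, Green 5.7126, Gold 1.7948, Silver 31.0859, Violet 7.4618.
Lower quotas: Red 3, Blue 1, Green 5, Gold 1, Silver 31, Violet 7 (sum 48, leaving 3 seats).
Remainders in descending order: Gold 0.7948, Green 0.7126, Red 0.6657, Violet 0.4618, Blue 0.2793, Silver 0.0859.
Largest remainders: Gold, Green, Red receive the extra seats.

Red 4, Blue 1, Green 6, Gold 2, Silver 31, Violet 7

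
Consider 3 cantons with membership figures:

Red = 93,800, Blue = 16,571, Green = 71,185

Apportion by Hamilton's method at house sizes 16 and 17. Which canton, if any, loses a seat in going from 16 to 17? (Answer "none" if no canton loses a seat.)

At 16 seats: Red 8, Blue 2, Green 6.
At 17 seats: Red 9, Blue 1, Green 7.
Blue drops from 2 to 1.

Blue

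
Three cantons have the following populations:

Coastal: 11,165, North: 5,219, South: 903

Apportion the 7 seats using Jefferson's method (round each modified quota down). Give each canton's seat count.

Standard divisor 17287/7 ≈ 2469.571; standard quotas: Coastal 4.521, North 2.113, South 0.366.
Rounding down gives 4, 2, 0 = 6 seats, so the divisor must be adjusted.
With modified divisor 2000: modified quotas Coastal 5.582, North 2.610, South 0.452.
Rounding down: Coastal 5, North 2, South 0 (total 7).

Coastal 5, North 2, South 0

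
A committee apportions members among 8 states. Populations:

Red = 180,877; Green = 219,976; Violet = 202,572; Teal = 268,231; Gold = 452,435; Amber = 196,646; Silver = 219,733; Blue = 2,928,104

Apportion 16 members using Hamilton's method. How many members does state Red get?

0

Standard divisor: 4668574 ÷ 16 ≈ 291785.875.
Standard quotas: Red 0.6199, Green 0.7539, Violet 0.6942, Teal 0.9193, Gold 1.5506, Amber 0.6739, Silver 0.7531, Blue 10.0351.
Lower quotas: Red 0, Green 0, Violet 0, Teal 0, Gold 1, Amber 0, Silver 0, Blue 10 (sum 11, leaving 5 seats).
Remainders in descending order: Teal 0.9193, Green 0.7539, Silver 0.7531, Violet 0.6942, Amber 0.6739, Red 0.6199, Gold 0.5506, Blue 0.0351.
Largest remainders: Teal, Green, Silver, Violet, Amber receive the extra seats.
Red receives 0.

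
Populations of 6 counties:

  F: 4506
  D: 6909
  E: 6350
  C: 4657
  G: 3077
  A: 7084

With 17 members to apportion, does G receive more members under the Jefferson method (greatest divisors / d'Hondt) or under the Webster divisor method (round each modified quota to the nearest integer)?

Webster

Jefferson: F 2, D 4, E 4, C 2, G 1, A 4.
Webster: F 2, D 4, E 3, C 2, G 2, A 4.
G gets 1 under Jefferson and 2 under Webster.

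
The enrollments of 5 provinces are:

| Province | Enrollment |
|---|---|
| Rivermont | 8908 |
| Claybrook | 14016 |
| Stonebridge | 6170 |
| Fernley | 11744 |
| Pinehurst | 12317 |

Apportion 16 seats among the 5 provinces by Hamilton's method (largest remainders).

The standard divisor is 53155/16 ≈ 3322.188.
Standard quotas: Rivermont 2.6814, Claybrook 4.2189, Stonebridge 1.8572, Fernley 3.5350, Pinehurst 3.7075.
Lower quotas: Rivermont 2, Claybrook 4, Stonebridge 1, Fernley 3, Pinehurst 3 (sum 13, leaving 3 seats).
Remainders in descending order: Stonebridge 0.8572, Pinehurst 0.7075, Rivermont 0.6814, Fernley 0.5350, Claybrook 0.2189.
The surplus seats go to Stonebridge, Pinehurst, Rivermont.

Rivermont=3, Claybrook=4, Stonebridge=2, Fernley=3, Pinehurst=4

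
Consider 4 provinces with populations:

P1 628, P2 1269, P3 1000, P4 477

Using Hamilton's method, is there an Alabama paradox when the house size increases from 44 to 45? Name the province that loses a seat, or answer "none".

none

At 44 seats: P1 8, P2 17, P3 13, P4 6.
At 45 seats: P1 9, P2 17, P3 13, P4 6.
No province's allocation decreased.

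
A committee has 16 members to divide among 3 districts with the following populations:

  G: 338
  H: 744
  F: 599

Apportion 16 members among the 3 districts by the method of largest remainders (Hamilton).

The standard divisor is 1681/16 ≈ 105.062.
Standard quotas: G 3.217, H 7.081, F 5.701.
Lower quotas: G 3, H 7, F 5 (sum 15, leaving 1 seat).
Remainders in descending order: F 0.701, G 0.217, H 0.081.
Largest remainder: F receives the extra seat.

G 3, H 7, F 6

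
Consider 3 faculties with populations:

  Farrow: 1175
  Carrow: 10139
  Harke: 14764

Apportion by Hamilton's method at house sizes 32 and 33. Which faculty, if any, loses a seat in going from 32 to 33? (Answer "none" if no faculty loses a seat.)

Farrow

At 32 seats: Farrow 2, Carrow 12, Harke 18.
At 33 seats: Farrow 1, Carrow 13, Harke 19.
Farrow drops from 2 to 1.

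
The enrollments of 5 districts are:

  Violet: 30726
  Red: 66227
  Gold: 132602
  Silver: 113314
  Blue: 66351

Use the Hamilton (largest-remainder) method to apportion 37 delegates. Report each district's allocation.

Total 409220; standard divisor 409220/37 = 11060.
Standard quotas: Violet 2.7781, Red 5.9880, Gold 11.9893, Silver 10.2454, Blue 5.9992.
Lower quotas: Violet 2, Red 5, Gold 11, Silver 10, Blue 5 (sum 33, leaving 4 seats).
Remainders in descending order: Blue 0.9992, Gold 0.9893, Red 0.9880, Violet 0.7781, Silver 0.2454.
The surplus seats go to Blue, Gold, Red, Violet.

Violet=3, Red=6, Gold=12, Silver=10, Blue=6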